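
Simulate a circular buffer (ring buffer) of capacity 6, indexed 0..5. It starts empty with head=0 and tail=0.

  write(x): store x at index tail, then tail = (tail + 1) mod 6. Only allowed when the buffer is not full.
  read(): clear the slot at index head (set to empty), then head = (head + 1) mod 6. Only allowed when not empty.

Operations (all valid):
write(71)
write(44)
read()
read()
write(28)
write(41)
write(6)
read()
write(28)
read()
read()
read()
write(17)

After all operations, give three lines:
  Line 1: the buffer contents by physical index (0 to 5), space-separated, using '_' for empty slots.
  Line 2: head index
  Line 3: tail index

Answer: 17 _ _ _ _ _
0
1

Derivation:
write(71): buf=[71 _ _ _ _ _], head=0, tail=1, size=1
write(44): buf=[71 44 _ _ _ _], head=0, tail=2, size=2
read(): buf=[_ 44 _ _ _ _], head=1, tail=2, size=1
read(): buf=[_ _ _ _ _ _], head=2, tail=2, size=0
write(28): buf=[_ _ 28 _ _ _], head=2, tail=3, size=1
write(41): buf=[_ _ 28 41 _ _], head=2, tail=4, size=2
write(6): buf=[_ _ 28 41 6 _], head=2, tail=5, size=3
read(): buf=[_ _ _ 41 6 _], head=3, tail=5, size=2
write(28): buf=[_ _ _ 41 6 28], head=3, tail=0, size=3
read(): buf=[_ _ _ _ 6 28], head=4, tail=0, size=2
read(): buf=[_ _ _ _ _ 28], head=5, tail=0, size=1
read(): buf=[_ _ _ _ _ _], head=0, tail=0, size=0
write(17): buf=[17 _ _ _ _ _], head=0, tail=1, size=1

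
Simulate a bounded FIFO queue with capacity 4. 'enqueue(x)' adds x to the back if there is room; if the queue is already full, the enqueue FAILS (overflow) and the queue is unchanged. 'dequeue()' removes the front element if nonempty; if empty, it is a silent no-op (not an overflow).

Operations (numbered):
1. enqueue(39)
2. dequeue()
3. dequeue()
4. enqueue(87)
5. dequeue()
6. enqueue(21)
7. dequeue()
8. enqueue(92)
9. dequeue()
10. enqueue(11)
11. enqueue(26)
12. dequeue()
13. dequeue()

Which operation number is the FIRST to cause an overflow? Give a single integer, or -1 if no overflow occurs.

Answer: -1

Derivation:
1. enqueue(39): size=1
2. dequeue(): size=0
3. dequeue(): empty, no-op, size=0
4. enqueue(87): size=1
5. dequeue(): size=0
6. enqueue(21): size=1
7. dequeue(): size=0
8. enqueue(92): size=1
9. dequeue(): size=0
10. enqueue(11): size=1
11. enqueue(26): size=2
12. dequeue(): size=1
13. dequeue(): size=0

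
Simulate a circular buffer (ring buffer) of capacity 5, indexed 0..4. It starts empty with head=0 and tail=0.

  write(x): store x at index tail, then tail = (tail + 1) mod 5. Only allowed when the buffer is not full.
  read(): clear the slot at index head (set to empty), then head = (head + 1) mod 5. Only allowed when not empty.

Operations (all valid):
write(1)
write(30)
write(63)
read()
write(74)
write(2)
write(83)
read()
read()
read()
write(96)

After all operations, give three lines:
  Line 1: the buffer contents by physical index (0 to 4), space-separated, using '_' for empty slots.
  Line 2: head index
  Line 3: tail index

write(1): buf=[1 _ _ _ _], head=0, tail=1, size=1
write(30): buf=[1 30 _ _ _], head=0, tail=2, size=2
write(63): buf=[1 30 63 _ _], head=0, tail=3, size=3
read(): buf=[_ 30 63 _ _], head=1, tail=3, size=2
write(74): buf=[_ 30 63 74 _], head=1, tail=4, size=3
write(2): buf=[_ 30 63 74 2], head=1, tail=0, size=4
write(83): buf=[83 30 63 74 2], head=1, tail=1, size=5
read(): buf=[83 _ 63 74 2], head=2, tail=1, size=4
read(): buf=[83 _ _ 74 2], head=3, tail=1, size=3
read(): buf=[83 _ _ _ 2], head=4, tail=1, size=2
write(96): buf=[83 96 _ _ 2], head=4, tail=2, size=3

Answer: 83 96 _ _ 2
4
2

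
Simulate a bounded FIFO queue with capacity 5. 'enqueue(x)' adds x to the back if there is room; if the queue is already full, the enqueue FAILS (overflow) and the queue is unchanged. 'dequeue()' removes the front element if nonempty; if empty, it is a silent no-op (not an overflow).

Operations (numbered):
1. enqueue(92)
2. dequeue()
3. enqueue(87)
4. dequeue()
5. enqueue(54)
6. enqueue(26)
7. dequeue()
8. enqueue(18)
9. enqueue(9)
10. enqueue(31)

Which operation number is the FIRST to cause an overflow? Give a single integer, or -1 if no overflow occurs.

Answer: -1

Derivation:
1. enqueue(92): size=1
2. dequeue(): size=0
3. enqueue(87): size=1
4. dequeue(): size=0
5. enqueue(54): size=1
6. enqueue(26): size=2
7. dequeue(): size=1
8. enqueue(18): size=2
9. enqueue(9): size=3
10. enqueue(31): size=4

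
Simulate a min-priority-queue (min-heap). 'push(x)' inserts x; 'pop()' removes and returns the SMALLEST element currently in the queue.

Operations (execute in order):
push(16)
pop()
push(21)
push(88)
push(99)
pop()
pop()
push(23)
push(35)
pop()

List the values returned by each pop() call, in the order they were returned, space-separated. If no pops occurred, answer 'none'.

push(16): heap contents = [16]
pop() → 16: heap contents = []
push(21): heap contents = [21]
push(88): heap contents = [21, 88]
push(99): heap contents = [21, 88, 99]
pop() → 21: heap contents = [88, 99]
pop() → 88: heap contents = [99]
push(23): heap contents = [23, 99]
push(35): heap contents = [23, 35, 99]
pop() → 23: heap contents = [35, 99]

Answer: 16 21 88 23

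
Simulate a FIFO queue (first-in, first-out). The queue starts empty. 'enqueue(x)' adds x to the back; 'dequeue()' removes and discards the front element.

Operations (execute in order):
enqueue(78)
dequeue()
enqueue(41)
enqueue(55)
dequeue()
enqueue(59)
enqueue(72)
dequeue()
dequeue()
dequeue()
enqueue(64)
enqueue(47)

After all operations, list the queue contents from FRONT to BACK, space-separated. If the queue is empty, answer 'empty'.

enqueue(78): [78]
dequeue(): []
enqueue(41): [41]
enqueue(55): [41, 55]
dequeue(): [55]
enqueue(59): [55, 59]
enqueue(72): [55, 59, 72]
dequeue(): [59, 72]
dequeue(): [72]
dequeue(): []
enqueue(64): [64]
enqueue(47): [64, 47]

Answer: 64 47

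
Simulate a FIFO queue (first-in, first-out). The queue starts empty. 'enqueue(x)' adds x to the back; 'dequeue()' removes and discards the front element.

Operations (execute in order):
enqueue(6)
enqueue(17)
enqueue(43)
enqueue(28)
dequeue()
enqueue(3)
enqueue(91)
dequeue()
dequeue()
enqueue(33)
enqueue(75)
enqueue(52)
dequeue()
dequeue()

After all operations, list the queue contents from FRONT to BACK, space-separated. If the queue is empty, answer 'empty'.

enqueue(6): [6]
enqueue(17): [6, 17]
enqueue(43): [6, 17, 43]
enqueue(28): [6, 17, 43, 28]
dequeue(): [17, 43, 28]
enqueue(3): [17, 43, 28, 3]
enqueue(91): [17, 43, 28, 3, 91]
dequeue(): [43, 28, 3, 91]
dequeue(): [28, 3, 91]
enqueue(33): [28, 3, 91, 33]
enqueue(75): [28, 3, 91, 33, 75]
enqueue(52): [28, 3, 91, 33, 75, 52]
dequeue(): [3, 91, 33, 75, 52]
dequeue(): [91, 33, 75, 52]

Answer: 91 33 75 52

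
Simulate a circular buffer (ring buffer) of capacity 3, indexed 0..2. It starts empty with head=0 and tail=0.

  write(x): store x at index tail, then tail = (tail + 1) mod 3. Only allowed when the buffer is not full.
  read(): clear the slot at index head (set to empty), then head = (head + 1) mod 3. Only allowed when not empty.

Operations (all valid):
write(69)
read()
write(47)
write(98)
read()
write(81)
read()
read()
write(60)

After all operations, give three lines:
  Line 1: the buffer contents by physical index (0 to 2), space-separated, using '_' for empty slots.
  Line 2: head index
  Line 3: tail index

Answer: _ 60 _
1
2

Derivation:
write(69): buf=[69 _ _], head=0, tail=1, size=1
read(): buf=[_ _ _], head=1, tail=1, size=0
write(47): buf=[_ 47 _], head=1, tail=2, size=1
write(98): buf=[_ 47 98], head=1, tail=0, size=2
read(): buf=[_ _ 98], head=2, tail=0, size=1
write(81): buf=[81 _ 98], head=2, tail=1, size=2
read(): buf=[81 _ _], head=0, tail=1, size=1
read(): buf=[_ _ _], head=1, tail=1, size=0
write(60): buf=[_ 60 _], head=1, tail=2, size=1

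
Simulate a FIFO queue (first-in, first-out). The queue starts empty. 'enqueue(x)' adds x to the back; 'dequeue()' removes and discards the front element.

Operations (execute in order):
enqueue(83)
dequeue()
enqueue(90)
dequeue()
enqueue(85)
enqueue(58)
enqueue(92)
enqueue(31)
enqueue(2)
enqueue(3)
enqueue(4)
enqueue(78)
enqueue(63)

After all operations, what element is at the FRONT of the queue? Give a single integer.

Answer: 85

Derivation:
enqueue(83): queue = [83]
dequeue(): queue = []
enqueue(90): queue = [90]
dequeue(): queue = []
enqueue(85): queue = [85]
enqueue(58): queue = [85, 58]
enqueue(92): queue = [85, 58, 92]
enqueue(31): queue = [85, 58, 92, 31]
enqueue(2): queue = [85, 58, 92, 31, 2]
enqueue(3): queue = [85, 58, 92, 31, 2, 3]
enqueue(4): queue = [85, 58, 92, 31, 2, 3, 4]
enqueue(78): queue = [85, 58, 92, 31, 2, 3, 4, 78]
enqueue(63): queue = [85, 58, 92, 31, 2, 3, 4, 78, 63]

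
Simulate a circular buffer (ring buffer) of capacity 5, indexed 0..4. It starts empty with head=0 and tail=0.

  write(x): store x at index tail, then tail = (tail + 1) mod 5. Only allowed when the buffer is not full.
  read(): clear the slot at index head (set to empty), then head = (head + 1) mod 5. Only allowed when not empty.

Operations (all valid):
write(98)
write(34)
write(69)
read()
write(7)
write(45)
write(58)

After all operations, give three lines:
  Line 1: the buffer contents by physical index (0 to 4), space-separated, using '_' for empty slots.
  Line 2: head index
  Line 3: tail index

Answer: 58 34 69 7 45
1
1

Derivation:
write(98): buf=[98 _ _ _ _], head=0, tail=1, size=1
write(34): buf=[98 34 _ _ _], head=0, tail=2, size=2
write(69): buf=[98 34 69 _ _], head=0, tail=3, size=3
read(): buf=[_ 34 69 _ _], head=1, tail=3, size=2
write(7): buf=[_ 34 69 7 _], head=1, tail=4, size=3
write(45): buf=[_ 34 69 7 45], head=1, tail=0, size=4
write(58): buf=[58 34 69 7 45], head=1, tail=1, size=5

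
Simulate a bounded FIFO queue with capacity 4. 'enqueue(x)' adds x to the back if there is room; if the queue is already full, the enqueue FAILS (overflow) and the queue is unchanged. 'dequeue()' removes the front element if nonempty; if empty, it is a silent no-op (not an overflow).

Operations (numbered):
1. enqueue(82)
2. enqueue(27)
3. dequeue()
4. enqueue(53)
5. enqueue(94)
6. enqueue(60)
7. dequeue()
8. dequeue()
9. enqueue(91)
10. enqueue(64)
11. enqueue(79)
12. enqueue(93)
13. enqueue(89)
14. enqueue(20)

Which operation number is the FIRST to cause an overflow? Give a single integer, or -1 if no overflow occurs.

1. enqueue(82): size=1
2. enqueue(27): size=2
3. dequeue(): size=1
4. enqueue(53): size=2
5. enqueue(94): size=3
6. enqueue(60): size=4
7. dequeue(): size=3
8. dequeue(): size=2
9. enqueue(91): size=3
10. enqueue(64): size=4
11. enqueue(79): size=4=cap → OVERFLOW (fail)
12. enqueue(93): size=4=cap → OVERFLOW (fail)
13. enqueue(89): size=4=cap → OVERFLOW (fail)
14. enqueue(20): size=4=cap → OVERFLOW (fail)

Answer: 11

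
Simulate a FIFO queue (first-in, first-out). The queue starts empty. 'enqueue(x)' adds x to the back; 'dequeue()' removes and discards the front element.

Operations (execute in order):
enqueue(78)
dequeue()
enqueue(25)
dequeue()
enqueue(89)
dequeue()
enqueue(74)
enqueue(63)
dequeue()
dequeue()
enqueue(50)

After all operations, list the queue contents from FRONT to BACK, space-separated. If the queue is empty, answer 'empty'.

Answer: 50

Derivation:
enqueue(78): [78]
dequeue(): []
enqueue(25): [25]
dequeue(): []
enqueue(89): [89]
dequeue(): []
enqueue(74): [74]
enqueue(63): [74, 63]
dequeue(): [63]
dequeue(): []
enqueue(50): [50]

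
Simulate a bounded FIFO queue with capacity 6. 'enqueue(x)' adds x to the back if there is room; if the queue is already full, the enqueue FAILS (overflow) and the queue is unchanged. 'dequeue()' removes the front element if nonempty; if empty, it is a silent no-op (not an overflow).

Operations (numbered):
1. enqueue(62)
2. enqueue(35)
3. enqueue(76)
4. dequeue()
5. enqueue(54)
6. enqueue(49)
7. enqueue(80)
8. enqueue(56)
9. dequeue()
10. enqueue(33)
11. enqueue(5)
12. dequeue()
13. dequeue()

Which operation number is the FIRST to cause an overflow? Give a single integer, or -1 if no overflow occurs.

1. enqueue(62): size=1
2. enqueue(35): size=2
3. enqueue(76): size=3
4. dequeue(): size=2
5. enqueue(54): size=3
6. enqueue(49): size=4
7. enqueue(80): size=5
8. enqueue(56): size=6
9. dequeue(): size=5
10. enqueue(33): size=6
11. enqueue(5): size=6=cap → OVERFLOW (fail)
12. dequeue(): size=5
13. dequeue(): size=4

Answer: 11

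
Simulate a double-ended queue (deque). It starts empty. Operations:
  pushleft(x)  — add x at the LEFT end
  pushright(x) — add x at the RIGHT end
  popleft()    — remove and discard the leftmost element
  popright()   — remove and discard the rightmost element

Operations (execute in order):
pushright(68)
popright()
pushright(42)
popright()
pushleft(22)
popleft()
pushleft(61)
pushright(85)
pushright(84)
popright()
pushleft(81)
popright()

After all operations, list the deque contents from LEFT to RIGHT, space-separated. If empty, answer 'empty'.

Answer: 81 61

Derivation:
pushright(68): [68]
popright(): []
pushright(42): [42]
popright(): []
pushleft(22): [22]
popleft(): []
pushleft(61): [61]
pushright(85): [61, 85]
pushright(84): [61, 85, 84]
popright(): [61, 85]
pushleft(81): [81, 61, 85]
popright(): [81, 61]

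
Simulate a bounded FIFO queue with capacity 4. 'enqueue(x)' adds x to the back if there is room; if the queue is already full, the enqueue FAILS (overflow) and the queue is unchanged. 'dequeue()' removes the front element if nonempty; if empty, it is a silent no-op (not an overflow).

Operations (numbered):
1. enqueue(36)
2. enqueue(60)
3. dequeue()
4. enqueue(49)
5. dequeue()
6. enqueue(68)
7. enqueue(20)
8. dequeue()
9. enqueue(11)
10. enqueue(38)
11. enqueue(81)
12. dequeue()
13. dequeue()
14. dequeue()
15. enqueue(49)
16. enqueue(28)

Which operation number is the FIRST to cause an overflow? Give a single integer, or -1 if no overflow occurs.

Answer: 11

Derivation:
1. enqueue(36): size=1
2. enqueue(60): size=2
3. dequeue(): size=1
4. enqueue(49): size=2
5. dequeue(): size=1
6. enqueue(68): size=2
7. enqueue(20): size=3
8. dequeue(): size=2
9. enqueue(11): size=3
10. enqueue(38): size=4
11. enqueue(81): size=4=cap → OVERFLOW (fail)
12. dequeue(): size=3
13. dequeue(): size=2
14. dequeue(): size=1
15. enqueue(49): size=2
16. enqueue(28): size=3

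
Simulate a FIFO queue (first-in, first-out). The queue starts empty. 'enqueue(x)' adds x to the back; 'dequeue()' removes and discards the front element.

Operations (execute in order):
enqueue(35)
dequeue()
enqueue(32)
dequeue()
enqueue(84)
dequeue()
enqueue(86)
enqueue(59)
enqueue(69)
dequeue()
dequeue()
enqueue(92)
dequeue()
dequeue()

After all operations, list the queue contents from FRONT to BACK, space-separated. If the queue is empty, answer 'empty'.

Answer: empty

Derivation:
enqueue(35): [35]
dequeue(): []
enqueue(32): [32]
dequeue(): []
enqueue(84): [84]
dequeue(): []
enqueue(86): [86]
enqueue(59): [86, 59]
enqueue(69): [86, 59, 69]
dequeue(): [59, 69]
dequeue(): [69]
enqueue(92): [69, 92]
dequeue(): [92]
dequeue(): []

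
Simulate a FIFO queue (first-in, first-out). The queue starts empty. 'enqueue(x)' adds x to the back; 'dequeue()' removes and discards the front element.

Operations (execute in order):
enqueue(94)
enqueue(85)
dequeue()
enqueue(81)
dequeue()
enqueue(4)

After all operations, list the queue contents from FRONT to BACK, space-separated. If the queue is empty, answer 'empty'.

enqueue(94): [94]
enqueue(85): [94, 85]
dequeue(): [85]
enqueue(81): [85, 81]
dequeue(): [81]
enqueue(4): [81, 4]

Answer: 81 4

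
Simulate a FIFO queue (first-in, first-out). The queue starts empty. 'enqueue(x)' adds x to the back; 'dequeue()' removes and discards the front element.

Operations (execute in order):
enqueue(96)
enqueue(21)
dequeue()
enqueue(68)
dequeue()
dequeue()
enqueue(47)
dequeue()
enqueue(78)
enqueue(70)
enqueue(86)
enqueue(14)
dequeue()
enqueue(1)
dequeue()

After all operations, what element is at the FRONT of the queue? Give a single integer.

enqueue(96): queue = [96]
enqueue(21): queue = [96, 21]
dequeue(): queue = [21]
enqueue(68): queue = [21, 68]
dequeue(): queue = [68]
dequeue(): queue = []
enqueue(47): queue = [47]
dequeue(): queue = []
enqueue(78): queue = [78]
enqueue(70): queue = [78, 70]
enqueue(86): queue = [78, 70, 86]
enqueue(14): queue = [78, 70, 86, 14]
dequeue(): queue = [70, 86, 14]
enqueue(1): queue = [70, 86, 14, 1]
dequeue(): queue = [86, 14, 1]

Answer: 86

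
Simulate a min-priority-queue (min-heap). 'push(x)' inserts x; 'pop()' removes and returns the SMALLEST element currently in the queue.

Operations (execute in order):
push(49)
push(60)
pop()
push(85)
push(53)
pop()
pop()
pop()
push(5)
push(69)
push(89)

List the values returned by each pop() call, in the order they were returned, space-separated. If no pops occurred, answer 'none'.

push(49): heap contents = [49]
push(60): heap contents = [49, 60]
pop() → 49: heap contents = [60]
push(85): heap contents = [60, 85]
push(53): heap contents = [53, 60, 85]
pop() → 53: heap contents = [60, 85]
pop() → 60: heap contents = [85]
pop() → 85: heap contents = []
push(5): heap contents = [5]
push(69): heap contents = [5, 69]
push(89): heap contents = [5, 69, 89]

Answer: 49 53 60 85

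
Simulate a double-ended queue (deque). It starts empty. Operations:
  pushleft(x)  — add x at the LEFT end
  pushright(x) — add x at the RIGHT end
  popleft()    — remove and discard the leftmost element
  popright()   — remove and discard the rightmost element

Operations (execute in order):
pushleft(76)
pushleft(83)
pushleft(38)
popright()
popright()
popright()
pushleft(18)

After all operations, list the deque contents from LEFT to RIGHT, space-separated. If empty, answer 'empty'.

Answer: 18

Derivation:
pushleft(76): [76]
pushleft(83): [83, 76]
pushleft(38): [38, 83, 76]
popright(): [38, 83]
popright(): [38]
popright(): []
pushleft(18): [18]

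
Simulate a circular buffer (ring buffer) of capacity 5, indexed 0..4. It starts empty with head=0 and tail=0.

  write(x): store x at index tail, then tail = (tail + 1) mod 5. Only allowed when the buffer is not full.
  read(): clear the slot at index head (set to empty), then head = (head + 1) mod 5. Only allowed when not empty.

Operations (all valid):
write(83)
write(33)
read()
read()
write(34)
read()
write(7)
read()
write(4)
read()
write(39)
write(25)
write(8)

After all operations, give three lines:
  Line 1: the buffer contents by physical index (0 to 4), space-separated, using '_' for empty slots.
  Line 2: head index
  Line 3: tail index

Answer: 39 25 8 _ _
0
3

Derivation:
write(83): buf=[83 _ _ _ _], head=0, tail=1, size=1
write(33): buf=[83 33 _ _ _], head=0, tail=2, size=2
read(): buf=[_ 33 _ _ _], head=1, tail=2, size=1
read(): buf=[_ _ _ _ _], head=2, tail=2, size=0
write(34): buf=[_ _ 34 _ _], head=2, tail=3, size=1
read(): buf=[_ _ _ _ _], head=3, tail=3, size=0
write(7): buf=[_ _ _ 7 _], head=3, tail=4, size=1
read(): buf=[_ _ _ _ _], head=4, tail=4, size=0
write(4): buf=[_ _ _ _ 4], head=4, tail=0, size=1
read(): buf=[_ _ _ _ _], head=0, tail=0, size=0
write(39): buf=[39 _ _ _ _], head=0, tail=1, size=1
write(25): buf=[39 25 _ _ _], head=0, tail=2, size=2
write(8): buf=[39 25 8 _ _], head=0, tail=3, size=3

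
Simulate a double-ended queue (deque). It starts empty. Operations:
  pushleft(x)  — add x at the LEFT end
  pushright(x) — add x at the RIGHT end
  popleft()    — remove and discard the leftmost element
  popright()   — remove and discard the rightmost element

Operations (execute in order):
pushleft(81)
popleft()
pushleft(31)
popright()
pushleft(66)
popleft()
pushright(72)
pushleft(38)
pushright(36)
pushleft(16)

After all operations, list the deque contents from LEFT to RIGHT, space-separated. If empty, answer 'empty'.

Answer: 16 38 72 36

Derivation:
pushleft(81): [81]
popleft(): []
pushleft(31): [31]
popright(): []
pushleft(66): [66]
popleft(): []
pushright(72): [72]
pushleft(38): [38, 72]
pushright(36): [38, 72, 36]
pushleft(16): [16, 38, 72, 36]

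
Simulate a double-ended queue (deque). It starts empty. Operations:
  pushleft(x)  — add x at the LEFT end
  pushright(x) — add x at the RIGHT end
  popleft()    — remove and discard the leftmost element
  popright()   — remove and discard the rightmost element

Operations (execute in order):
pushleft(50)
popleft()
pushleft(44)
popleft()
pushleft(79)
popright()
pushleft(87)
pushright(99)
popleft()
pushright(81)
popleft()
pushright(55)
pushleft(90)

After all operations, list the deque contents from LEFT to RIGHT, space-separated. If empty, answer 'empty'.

pushleft(50): [50]
popleft(): []
pushleft(44): [44]
popleft(): []
pushleft(79): [79]
popright(): []
pushleft(87): [87]
pushright(99): [87, 99]
popleft(): [99]
pushright(81): [99, 81]
popleft(): [81]
pushright(55): [81, 55]
pushleft(90): [90, 81, 55]

Answer: 90 81 55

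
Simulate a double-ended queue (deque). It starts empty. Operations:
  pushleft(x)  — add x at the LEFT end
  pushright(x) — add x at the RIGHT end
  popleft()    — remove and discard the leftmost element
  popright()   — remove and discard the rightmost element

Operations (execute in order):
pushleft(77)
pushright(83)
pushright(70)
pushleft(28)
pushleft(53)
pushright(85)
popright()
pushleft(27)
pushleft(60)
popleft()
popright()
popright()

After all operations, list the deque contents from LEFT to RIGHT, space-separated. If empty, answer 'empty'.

pushleft(77): [77]
pushright(83): [77, 83]
pushright(70): [77, 83, 70]
pushleft(28): [28, 77, 83, 70]
pushleft(53): [53, 28, 77, 83, 70]
pushright(85): [53, 28, 77, 83, 70, 85]
popright(): [53, 28, 77, 83, 70]
pushleft(27): [27, 53, 28, 77, 83, 70]
pushleft(60): [60, 27, 53, 28, 77, 83, 70]
popleft(): [27, 53, 28, 77, 83, 70]
popright(): [27, 53, 28, 77, 83]
popright(): [27, 53, 28, 77]

Answer: 27 53 28 77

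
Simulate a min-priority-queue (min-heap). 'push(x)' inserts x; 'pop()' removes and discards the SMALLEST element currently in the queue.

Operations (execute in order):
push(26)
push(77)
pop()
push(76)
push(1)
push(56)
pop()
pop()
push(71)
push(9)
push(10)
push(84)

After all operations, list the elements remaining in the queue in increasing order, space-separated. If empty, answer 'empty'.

Answer: 9 10 71 76 77 84

Derivation:
push(26): heap contents = [26]
push(77): heap contents = [26, 77]
pop() → 26: heap contents = [77]
push(76): heap contents = [76, 77]
push(1): heap contents = [1, 76, 77]
push(56): heap contents = [1, 56, 76, 77]
pop() → 1: heap contents = [56, 76, 77]
pop() → 56: heap contents = [76, 77]
push(71): heap contents = [71, 76, 77]
push(9): heap contents = [9, 71, 76, 77]
push(10): heap contents = [9, 10, 71, 76, 77]
push(84): heap contents = [9, 10, 71, 76, 77, 84]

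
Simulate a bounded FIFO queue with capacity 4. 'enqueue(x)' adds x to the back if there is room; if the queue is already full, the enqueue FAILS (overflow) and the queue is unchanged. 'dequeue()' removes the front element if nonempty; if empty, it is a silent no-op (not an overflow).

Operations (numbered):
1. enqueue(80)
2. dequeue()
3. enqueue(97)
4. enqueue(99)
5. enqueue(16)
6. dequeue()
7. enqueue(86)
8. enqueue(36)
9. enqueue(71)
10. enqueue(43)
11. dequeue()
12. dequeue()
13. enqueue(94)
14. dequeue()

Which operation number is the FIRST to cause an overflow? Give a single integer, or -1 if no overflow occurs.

1. enqueue(80): size=1
2. dequeue(): size=0
3. enqueue(97): size=1
4. enqueue(99): size=2
5. enqueue(16): size=3
6. dequeue(): size=2
7. enqueue(86): size=3
8. enqueue(36): size=4
9. enqueue(71): size=4=cap → OVERFLOW (fail)
10. enqueue(43): size=4=cap → OVERFLOW (fail)
11. dequeue(): size=3
12. dequeue(): size=2
13. enqueue(94): size=3
14. dequeue(): size=2

Answer: 9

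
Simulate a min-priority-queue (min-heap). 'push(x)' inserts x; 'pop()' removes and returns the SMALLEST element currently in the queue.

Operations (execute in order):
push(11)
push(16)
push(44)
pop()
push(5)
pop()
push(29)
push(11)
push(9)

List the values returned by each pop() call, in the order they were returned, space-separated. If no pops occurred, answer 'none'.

push(11): heap contents = [11]
push(16): heap contents = [11, 16]
push(44): heap contents = [11, 16, 44]
pop() → 11: heap contents = [16, 44]
push(5): heap contents = [5, 16, 44]
pop() → 5: heap contents = [16, 44]
push(29): heap contents = [16, 29, 44]
push(11): heap contents = [11, 16, 29, 44]
push(9): heap contents = [9, 11, 16, 29, 44]

Answer: 11 5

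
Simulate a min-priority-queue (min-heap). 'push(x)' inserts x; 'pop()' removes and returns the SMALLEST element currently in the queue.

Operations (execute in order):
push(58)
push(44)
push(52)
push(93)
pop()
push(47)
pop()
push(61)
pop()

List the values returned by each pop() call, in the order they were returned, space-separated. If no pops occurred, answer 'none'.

Answer: 44 47 52

Derivation:
push(58): heap contents = [58]
push(44): heap contents = [44, 58]
push(52): heap contents = [44, 52, 58]
push(93): heap contents = [44, 52, 58, 93]
pop() → 44: heap contents = [52, 58, 93]
push(47): heap contents = [47, 52, 58, 93]
pop() → 47: heap contents = [52, 58, 93]
push(61): heap contents = [52, 58, 61, 93]
pop() → 52: heap contents = [58, 61, 93]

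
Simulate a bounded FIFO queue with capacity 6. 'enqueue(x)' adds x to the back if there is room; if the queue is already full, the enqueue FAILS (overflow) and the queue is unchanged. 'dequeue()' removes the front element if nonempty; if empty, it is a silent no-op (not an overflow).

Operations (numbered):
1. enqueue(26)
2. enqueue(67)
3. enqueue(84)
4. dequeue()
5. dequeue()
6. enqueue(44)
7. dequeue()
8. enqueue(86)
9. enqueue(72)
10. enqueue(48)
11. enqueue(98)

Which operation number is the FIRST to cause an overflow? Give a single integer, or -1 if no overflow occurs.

Answer: -1

Derivation:
1. enqueue(26): size=1
2. enqueue(67): size=2
3. enqueue(84): size=3
4. dequeue(): size=2
5. dequeue(): size=1
6. enqueue(44): size=2
7. dequeue(): size=1
8. enqueue(86): size=2
9. enqueue(72): size=3
10. enqueue(48): size=4
11. enqueue(98): size=5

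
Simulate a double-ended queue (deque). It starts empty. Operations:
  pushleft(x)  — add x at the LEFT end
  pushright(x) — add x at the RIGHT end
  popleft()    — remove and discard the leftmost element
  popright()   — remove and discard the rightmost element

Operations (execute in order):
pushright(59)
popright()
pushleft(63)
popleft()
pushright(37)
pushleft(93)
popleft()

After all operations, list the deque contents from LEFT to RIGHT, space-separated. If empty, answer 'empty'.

pushright(59): [59]
popright(): []
pushleft(63): [63]
popleft(): []
pushright(37): [37]
pushleft(93): [93, 37]
popleft(): [37]

Answer: 37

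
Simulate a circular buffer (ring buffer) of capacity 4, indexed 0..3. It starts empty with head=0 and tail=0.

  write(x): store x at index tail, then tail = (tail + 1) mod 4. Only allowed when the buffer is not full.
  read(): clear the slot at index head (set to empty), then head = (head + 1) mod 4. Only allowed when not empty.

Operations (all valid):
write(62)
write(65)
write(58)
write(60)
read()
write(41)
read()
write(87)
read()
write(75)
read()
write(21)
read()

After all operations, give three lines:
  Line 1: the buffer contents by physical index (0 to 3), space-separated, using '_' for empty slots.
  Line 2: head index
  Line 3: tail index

write(62): buf=[62 _ _ _], head=0, tail=1, size=1
write(65): buf=[62 65 _ _], head=0, tail=2, size=2
write(58): buf=[62 65 58 _], head=0, tail=3, size=3
write(60): buf=[62 65 58 60], head=0, tail=0, size=4
read(): buf=[_ 65 58 60], head=1, tail=0, size=3
write(41): buf=[41 65 58 60], head=1, tail=1, size=4
read(): buf=[41 _ 58 60], head=2, tail=1, size=3
write(87): buf=[41 87 58 60], head=2, tail=2, size=4
read(): buf=[41 87 _ 60], head=3, tail=2, size=3
write(75): buf=[41 87 75 60], head=3, tail=3, size=4
read(): buf=[41 87 75 _], head=0, tail=3, size=3
write(21): buf=[41 87 75 21], head=0, tail=0, size=4
read(): buf=[_ 87 75 21], head=1, tail=0, size=3

Answer: _ 87 75 21
1
0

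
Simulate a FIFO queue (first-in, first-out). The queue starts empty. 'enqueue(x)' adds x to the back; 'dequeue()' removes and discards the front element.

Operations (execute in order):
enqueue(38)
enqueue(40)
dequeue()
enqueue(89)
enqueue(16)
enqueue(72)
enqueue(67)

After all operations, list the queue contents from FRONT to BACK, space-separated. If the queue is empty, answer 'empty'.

enqueue(38): [38]
enqueue(40): [38, 40]
dequeue(): [40]
enqueue(89): [40, 89]
enqueue(16): [40, 89, 16]
enqueue(72): [40, 89, 16, 72]
enqueue(67): [40, 89, 16, 72, 67]

Answer: 40 89 16 72 67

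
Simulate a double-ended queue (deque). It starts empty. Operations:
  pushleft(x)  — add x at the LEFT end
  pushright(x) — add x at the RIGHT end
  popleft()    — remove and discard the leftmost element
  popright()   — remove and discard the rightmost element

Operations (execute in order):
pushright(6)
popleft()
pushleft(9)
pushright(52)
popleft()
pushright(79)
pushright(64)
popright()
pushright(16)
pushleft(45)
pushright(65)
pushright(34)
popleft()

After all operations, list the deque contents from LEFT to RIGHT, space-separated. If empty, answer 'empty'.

pushright(6): [6]
popleft(): []
pushleft(9): [9]
pushright(52): [9, 52]
popleft(): [52]
pushright(79): [52, 79]
pushright(64): [52, 79, 64]
popright(): [52, 79]
pushright(16): [52, 79, 16]
pushleft(45): [45, 52, 79, 16]
pushright(65): [45, 52, 79, 16, 65]
pushright(34): [45, 52, 79, 16, 65, 34]
popleft(): [52, 79, 16, 65, 34]

Answer: 52 79 16 65 34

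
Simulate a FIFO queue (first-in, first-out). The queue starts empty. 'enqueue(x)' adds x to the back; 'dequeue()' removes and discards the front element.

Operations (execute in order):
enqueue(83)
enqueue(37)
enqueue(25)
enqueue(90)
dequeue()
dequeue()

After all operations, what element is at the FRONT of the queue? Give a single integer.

enqueue(83): queue = [83]
enqueue(37): queue = [83, 37]
enqueue(25): queue = [83, 37, 25]
enqueue(90): queue = [83, 37, 25, 90]
dequeue(): queue = [37, 25, 90]
dequeue(): queue = [25, 90]

Answer: 25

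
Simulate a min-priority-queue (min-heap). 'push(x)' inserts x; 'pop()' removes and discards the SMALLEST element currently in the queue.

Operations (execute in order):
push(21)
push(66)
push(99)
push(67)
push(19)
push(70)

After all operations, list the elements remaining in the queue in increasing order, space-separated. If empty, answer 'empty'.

Answer: 19 21 66 67 70 99

Derivation:
push(21): heap contents = [21]
push(66): heap contents = [21, 66]
push(99): heap contents = [21, 66, 99]
push(67): heap contents = [21, 66, 67, 99]
push(19): heap contents = [19, 21, 66, 67, 99]
push(70): heap contents = [19, 21, 66, 67, 70, 99]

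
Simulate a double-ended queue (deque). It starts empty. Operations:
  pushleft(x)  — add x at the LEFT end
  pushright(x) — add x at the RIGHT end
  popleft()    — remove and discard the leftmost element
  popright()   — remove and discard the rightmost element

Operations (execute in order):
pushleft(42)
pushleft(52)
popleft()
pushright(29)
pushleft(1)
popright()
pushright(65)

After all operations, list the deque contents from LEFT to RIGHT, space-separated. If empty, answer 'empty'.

Answer: 1 42 65

Derivation:
pushleft(42): [42]
pushleft(52): [52, 42]
popleft(): [42]
pushright(29): [42, 29]
pushleft(1): [1, 42, 29]
popright(): [1, 42]
pushright(65): [1, 42, 65]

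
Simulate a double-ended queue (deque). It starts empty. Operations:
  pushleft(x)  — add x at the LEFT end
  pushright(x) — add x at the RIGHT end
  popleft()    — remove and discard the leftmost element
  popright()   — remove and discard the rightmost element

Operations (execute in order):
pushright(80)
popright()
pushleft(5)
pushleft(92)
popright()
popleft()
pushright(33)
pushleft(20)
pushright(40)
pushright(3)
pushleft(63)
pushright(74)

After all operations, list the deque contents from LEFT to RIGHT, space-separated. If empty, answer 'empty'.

pushright(80): [80]
popright(): []
pushleft(5): [5]
pushleft(92): [92, 5]
popright(): [92]
popleft(): []
pushright(33): [33]
pushleft(20): [20, 33]
pushright(40): [20, 33, 40]
pushright(3): [20, 33, 40, 3]
pushleft(63): [63, 20, 33, 40, 3]
pushright(74): [63, 20, 33, 40, 3, 74]

Answer: 63 20 33 40 3 74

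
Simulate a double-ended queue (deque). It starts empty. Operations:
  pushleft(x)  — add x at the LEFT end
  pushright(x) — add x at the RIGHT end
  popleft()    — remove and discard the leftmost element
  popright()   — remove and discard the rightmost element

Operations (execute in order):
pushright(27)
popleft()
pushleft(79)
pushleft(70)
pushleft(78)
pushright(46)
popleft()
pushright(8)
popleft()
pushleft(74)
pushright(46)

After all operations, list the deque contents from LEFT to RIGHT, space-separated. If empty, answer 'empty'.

pushright(27): [27]
popleft(): []
pushleft(79): [79]
pushleft(70): [70, 79]
pushleft(78): [78, 70, 79]
pushright(46): [78, 70, 79, 46]
popleft(): [70, 79, 46]
pushright(8): [70, 79, 46, 8]
popleft(): [79, 46, 8]
pushleft(74): [74, 79, 46, 8]
pushright(46): [74, 79, 46, 8, 46]

Answer: 74 79 46 8 46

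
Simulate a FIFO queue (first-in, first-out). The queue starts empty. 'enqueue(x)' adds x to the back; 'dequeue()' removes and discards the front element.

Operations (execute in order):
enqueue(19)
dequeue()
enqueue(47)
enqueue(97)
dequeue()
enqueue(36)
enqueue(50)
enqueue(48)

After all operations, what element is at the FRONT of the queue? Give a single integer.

Answer: 97

Derivation:
enqueue(19): queue = [19]
dequeue(): queue = []
enqueue(47): queue = [47]
enqueue(97): queue = [47, 97]
dequeue(): queue = [97]
enqueue(36): queue = [97, 36]
enqueue(50): queue = [97, 36, 50]
enqueue(48): queue = [97, 36, 50, 48]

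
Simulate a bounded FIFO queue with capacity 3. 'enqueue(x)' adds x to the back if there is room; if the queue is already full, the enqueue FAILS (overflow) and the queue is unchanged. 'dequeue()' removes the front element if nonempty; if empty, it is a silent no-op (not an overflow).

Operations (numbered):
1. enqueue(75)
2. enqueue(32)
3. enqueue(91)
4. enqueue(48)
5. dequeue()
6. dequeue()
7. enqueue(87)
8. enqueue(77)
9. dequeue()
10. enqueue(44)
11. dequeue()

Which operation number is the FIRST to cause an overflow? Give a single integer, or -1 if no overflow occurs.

Answer: 4

Derivation:
1. enqueue(75): size=1
2. enqueue(32): size=2
3. enqueue(91): size=3
4. enqueue(48): size=3=cap → OVERFLOW (fail)
5. dequeue(): size=2
6. dequeue(): size=1
7. enqueue(87): size=2
8. enqueue(77): size=3
9. dequeue(): size=2
10. enqueue(44): size=3
11. dequeue(): size=2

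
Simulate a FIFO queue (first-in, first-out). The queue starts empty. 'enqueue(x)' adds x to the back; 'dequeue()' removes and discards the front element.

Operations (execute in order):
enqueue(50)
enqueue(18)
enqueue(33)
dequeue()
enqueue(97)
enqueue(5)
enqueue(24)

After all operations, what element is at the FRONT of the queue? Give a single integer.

Answer: 18

Derivation:
enqueue(50): queue = [50]
enqueue(18): queue = [50, 18]
enqueue(33): queue = [50, 18, 33]
dequeue(): queue = [18, 33]
enqueue(97): queue = [18, 33, 97]
enqueue(5): queue = [18, 33, 97, 5]
enqueue(24): queue = [18, 33, 97, 5, 24]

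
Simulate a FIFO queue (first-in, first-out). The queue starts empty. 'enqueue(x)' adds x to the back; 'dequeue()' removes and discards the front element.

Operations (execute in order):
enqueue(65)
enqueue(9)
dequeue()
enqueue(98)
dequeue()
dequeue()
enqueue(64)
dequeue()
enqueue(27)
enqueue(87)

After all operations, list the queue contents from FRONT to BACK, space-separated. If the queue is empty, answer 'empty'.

Answer: 27 87

Derivation:
enqueue(65): [65]
enqueue(9): [65, 9]
dequeue(): [9]
enqueue(98): [9, 98]
dequeue(): [98]
dequeue(): []
enqueue(64): [64]
dequeue(): []
enqueue(27): [27]
enqueue(87): [27, 87]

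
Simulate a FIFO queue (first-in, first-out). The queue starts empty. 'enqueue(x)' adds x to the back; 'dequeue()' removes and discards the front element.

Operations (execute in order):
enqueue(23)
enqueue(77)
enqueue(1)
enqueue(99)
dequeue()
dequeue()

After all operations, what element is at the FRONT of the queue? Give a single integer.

enqueue(23): queue = [23]
enqueue(77): queue = [23, 77]
enqueue(1): queue = [23, 77, 1]
enqueue(99): queue = [23, 77, 1, 99]
dequeue(): queue = [77, 1, 99]
dequeue(): queue = [1, 99]

Answer: 1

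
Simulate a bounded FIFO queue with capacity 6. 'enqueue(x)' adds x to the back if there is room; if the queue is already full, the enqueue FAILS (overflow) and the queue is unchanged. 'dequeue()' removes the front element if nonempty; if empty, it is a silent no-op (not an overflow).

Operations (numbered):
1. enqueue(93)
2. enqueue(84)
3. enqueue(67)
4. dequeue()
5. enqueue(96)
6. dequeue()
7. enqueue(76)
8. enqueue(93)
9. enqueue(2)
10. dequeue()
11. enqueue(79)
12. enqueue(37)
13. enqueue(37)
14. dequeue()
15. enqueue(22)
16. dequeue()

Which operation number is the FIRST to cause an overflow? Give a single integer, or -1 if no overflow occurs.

1. enqueue(93): size=1
2. enqueue(84): size=2
3. enqueue(67): size=3
4. dequeue(): size=2
5. enqueue(96): size=3
6. dequeue(): size=2
7. enqueue(76): size=3
8. enqueue(93): size=4
9. enqueue(2): size=5
10. dequeue(): size=4
11. enqueue(79): size=5
12. enqueue(37): size=6
13. enqueue(37): size=6=cap → OVERFLOW (fail)
14. dequeue(): size=5
15. enqueue(22): size=6
16. dequeue(): size=5

Answer: 13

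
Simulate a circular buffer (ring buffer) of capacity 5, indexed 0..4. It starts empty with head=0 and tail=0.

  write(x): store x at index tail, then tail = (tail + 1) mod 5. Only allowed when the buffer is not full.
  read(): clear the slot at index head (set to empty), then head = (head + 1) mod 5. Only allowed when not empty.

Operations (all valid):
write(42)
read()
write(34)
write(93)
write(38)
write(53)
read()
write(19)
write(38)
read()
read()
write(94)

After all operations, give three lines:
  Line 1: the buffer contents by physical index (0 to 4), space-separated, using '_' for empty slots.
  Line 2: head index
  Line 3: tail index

write(42): buf=[42 _ _ _ _], head=0, tail=1, size=1
read(): buf=[_ _ _ _ _], head=1, tail=1, size=0
write(34): buf=[_ 34 _ _ _], head=1, tail=2, size=1
write(93): buf=[_ 34 93 _ _], head=1, tail=3, size=2
write(38): buf=[_ 34 93 38 _], head=1, tail=4, size=3
write(53): buf=[_ 34 93 38 53], head=1, tail=0, size=4
read(): buf=[_ _ 93 38 53], head=2, tail=0, size=3
write(19): buf=[19 _ 93 38 53], head=2, tail=1, size=4
write(38): buf=[19 38 93 38 53], head=2, tail=2, size=5
read(): buf=[19 38 _ 38 53], head=3, tail=2, size=4
read(): buf=[19 38 _ _ 53], head=4, tail=2, size=3
write(94): buf=[19 38 94 _ 53], head=4, tail=3, size=4

Answer: 19 38 94 _ 53
4
3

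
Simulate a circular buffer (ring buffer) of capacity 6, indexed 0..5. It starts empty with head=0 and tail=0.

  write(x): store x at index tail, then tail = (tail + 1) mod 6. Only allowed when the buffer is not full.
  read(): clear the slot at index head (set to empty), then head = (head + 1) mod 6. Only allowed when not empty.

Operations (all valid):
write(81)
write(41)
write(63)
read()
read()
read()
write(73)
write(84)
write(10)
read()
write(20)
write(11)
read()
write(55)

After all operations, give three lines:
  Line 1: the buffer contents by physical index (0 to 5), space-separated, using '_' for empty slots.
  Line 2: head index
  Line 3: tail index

write(81): buf=[81 _ _ _ _ _], head=0, tail=1, size=1
write(41): buf=[81 41 _ _ _ _], head=0, tail=2, size=2
write(63): buf=[81 41 63 _ _ _], head=0, tail=3, size=3
read(): buf=[_ 41 63 _ _ _], head=1, tail=3, size=2
read(): buf=[_ _ 63 _ _ _], head=2, tail=3, size=1
read(): buf=[_ _ _ _ _ _], head=3, tail=3, size=0
write(73): buf=[_ _ _ 73 _ _], head=3, tail=4, size=1
write(84): buf=[_ _ _ 73 84 _], head=3, tail=5, size=2
write(10): buf=[_ _ _ 73 84 10], head=3, tail=0, size=3
read(): buf=[_ _ _ _ 84 10], head=4, tail=0, size=2
write(20): buf=[20 _ _ _ 84 10], head=4, tail=1, size=3
write(11): buf=[20 11 _ _ 84 10], head=4, tail=2, size=4
read(): buf=[20 11 _ _ _ 10], head=5, tail=2, size=3
write(55): buf=[20 11 55 _ _ 10], head=5, tail=3, size=4

Answer: 20 11 55 _ _ 10
5
3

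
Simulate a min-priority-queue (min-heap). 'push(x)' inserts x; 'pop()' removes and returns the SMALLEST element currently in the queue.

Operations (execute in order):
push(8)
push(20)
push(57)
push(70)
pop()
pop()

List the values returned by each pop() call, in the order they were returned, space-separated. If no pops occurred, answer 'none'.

Answer: 8 20

Derivation:
push(8): heap contents = [8]
push(20): heap contents = [8, 20]
push(57): heap contents = [8, 20, 57]
push(70): heap contents = [8, 20, 57, 70]
pop() → 8: heap contents = [20, 57, 70]
pop() → 20: heap contents = [57, 70]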